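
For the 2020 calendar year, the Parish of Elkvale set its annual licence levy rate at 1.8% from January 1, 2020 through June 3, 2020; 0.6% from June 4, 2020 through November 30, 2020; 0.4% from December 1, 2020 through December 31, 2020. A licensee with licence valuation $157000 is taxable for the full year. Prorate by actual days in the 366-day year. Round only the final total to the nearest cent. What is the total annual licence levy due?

$1713.27

January 1 – June 3, 2020: 155 days at 1.8% → $157000 × 1.8% × 155/366 = $1196.8033
June 4 – November 30, 2020: 180 days at 0.6% → $157000 × 0.6% × 180/366 = $463.2787
December 1 – December 31, 2020: 31 days at 0.4% → $157000 × 0.4% × 31/366 = $53.1913
Total = $1713.2732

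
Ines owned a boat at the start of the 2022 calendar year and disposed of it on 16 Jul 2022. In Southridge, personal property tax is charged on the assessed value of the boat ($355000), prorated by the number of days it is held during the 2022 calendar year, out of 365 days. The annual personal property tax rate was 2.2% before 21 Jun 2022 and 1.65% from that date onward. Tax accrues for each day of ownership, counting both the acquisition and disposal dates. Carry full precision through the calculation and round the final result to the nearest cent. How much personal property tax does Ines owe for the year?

1 Jan – 20 Jun 2022: 171 days at 2.2% → $355000 × 2.2% × 171/365 = $3658.9315
21 Jun – 16 Jul 2022: 26 days at 1.65% → $355000 × 1.65% × 26/365 = $417.2466
Total = $4076.1781

$4076.18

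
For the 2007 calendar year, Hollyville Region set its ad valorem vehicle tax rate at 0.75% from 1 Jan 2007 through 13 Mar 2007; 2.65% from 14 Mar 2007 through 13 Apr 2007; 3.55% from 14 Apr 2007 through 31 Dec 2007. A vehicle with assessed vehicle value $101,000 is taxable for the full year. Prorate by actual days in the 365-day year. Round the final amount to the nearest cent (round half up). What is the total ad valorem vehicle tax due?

1 Jan – 13 Mar 2007: 72 days at 0.75% → $101,000 × 0.75% × 72/365 = $149.4247
14 Mar – 13 Apr 2007: 31 days at 2.65% → $101,000 × 2.65% × 31/365 = $227.3192
14 Apr – 31 Dec 2007: 262 days at 3.55% → $101,000 × 3.55% × 262/365 = $2,573.7014
Total = $2,950.4452

$2,950.45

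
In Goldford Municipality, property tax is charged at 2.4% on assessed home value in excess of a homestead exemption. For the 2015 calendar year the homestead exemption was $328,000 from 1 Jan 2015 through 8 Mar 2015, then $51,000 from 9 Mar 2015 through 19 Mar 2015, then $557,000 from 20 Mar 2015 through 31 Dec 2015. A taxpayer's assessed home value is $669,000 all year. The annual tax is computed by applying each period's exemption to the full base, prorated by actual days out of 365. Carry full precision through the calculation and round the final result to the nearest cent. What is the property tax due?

$4,062.84

1 Jan – 8 Mar 2015: 67 days, exemption $328,000 → ($669,000 − $328,000) × 2.4% × 67/365 = $1,502.2685
9 Mar – 19 Mar 2015: 11 days, exemption $51,000 → ($669,000 − $51,000) × 2.4% × 11/365 = $446.9918
20 Mar – 31 Dec 2015: 287 days, exemption $557,000 → ($669,000 − $557,000) × 2.4% × 287/365 = $2,113.5781
Total = $4,062.8384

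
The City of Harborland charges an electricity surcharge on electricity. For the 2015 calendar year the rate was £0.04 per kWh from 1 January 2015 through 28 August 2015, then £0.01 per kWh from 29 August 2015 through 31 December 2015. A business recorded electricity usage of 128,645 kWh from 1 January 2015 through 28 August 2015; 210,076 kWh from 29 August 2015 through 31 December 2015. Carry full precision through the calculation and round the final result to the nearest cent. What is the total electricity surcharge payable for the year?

1 January – 28 August 2015: 128,645 kWh at £0.04/kWh → £5145.80
29 August – 31 December 2015: 210,076 kWh at £0.01/kWh → £2100.76

£7246.56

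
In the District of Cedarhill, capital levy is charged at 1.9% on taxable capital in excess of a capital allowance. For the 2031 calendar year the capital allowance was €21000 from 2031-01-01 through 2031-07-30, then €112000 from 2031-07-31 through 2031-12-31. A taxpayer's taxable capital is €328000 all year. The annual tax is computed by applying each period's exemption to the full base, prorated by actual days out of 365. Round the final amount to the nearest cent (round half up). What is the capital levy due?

2031-01-01 to 2031-07-30: 211 days, exemption €21000 → (€328000 − €21000) × 1.9% × 211/365 = €3371.9534
2031-07-31 to 2031-12-31: 154 days, exemption €112000 → (€328000 − €112000) × 1.9% × 154/365 = €1731.5507
Total = €5103.5041

€5103.50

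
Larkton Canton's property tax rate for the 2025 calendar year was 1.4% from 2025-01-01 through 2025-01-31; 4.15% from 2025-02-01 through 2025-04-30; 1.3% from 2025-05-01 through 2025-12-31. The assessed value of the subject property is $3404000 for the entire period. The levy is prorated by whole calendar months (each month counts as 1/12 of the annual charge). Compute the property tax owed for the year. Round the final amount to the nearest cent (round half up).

$68789.17

2025-01-01 to 2025-01-31: 1 month at 1.4% → $3404000 × 1.4% × 1/12 = $3971.3333
2025-02-01 to 2025-04-30: 3 months at 4.15% → $3404000 × 4.15% × 3/12 = $35316.5000
2025-05-01 to 2025-12-31: 8 months at 1.3% → $3404000 × 1.3% × 8/12 = $29501.3333
Total = $68789.1667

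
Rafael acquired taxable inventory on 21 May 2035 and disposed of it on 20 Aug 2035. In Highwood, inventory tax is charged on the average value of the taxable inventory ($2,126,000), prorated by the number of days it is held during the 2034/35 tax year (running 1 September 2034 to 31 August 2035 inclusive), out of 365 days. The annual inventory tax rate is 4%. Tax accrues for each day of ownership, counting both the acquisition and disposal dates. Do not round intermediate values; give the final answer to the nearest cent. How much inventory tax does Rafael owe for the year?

$21,434.74

Days held (21 May – 20 Aug 2035): 92 out of 365
Tax = $2,126,000 × 4% × 92/365 = $21,434.7397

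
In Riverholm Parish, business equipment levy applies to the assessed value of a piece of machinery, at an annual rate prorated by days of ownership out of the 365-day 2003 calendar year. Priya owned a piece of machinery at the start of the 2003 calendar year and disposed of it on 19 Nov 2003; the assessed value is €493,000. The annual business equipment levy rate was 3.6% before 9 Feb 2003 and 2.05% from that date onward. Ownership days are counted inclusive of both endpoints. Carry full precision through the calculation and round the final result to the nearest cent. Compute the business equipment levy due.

€9,760.05

1 Jan – 8 Feb 2003: 39 days at 3.6% → €493,000 × 3.6% × 39/365 = €1,896.3616
9 Feb – 19 Nov 2003: 284 days at 2.05% → €493,000 × 2.05% × 284/365 = €7,863.6877
Total = €9,760.0493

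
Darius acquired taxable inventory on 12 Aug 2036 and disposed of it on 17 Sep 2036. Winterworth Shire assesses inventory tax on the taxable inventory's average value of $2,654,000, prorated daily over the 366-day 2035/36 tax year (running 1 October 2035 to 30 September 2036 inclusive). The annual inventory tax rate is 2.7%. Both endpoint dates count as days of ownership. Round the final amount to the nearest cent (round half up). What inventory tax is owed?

$7,244.11

Days held (12 Aug – 17 Sep 2036): 37 out of 366
Tax = $2,654,000 × 2.7% × 37/366 = $7,244.1148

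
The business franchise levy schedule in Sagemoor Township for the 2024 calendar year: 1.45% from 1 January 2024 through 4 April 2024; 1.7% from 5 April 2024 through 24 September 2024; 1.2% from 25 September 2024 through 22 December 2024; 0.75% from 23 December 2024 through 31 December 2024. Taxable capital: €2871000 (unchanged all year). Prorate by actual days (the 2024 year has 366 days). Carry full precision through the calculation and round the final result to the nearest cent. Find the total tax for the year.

€42782.61

1 January – 4 April 2024: 95 days at 1.45% → €2871000 × 1.45% × 95/366 = €10805.4713
5 April – 24 September 2024: 173 days at 1.7% → €2871000 × 1.7% × 173/366 = €23069.9754
25 September – 22 December 2024: 89 days at 1.2% → €2871000 × 1.2% × 89/366 = €8377.6721
23 December – 31 December 2024: 9 days at 0.75% → €2871000 × 0.75% × 9/366 = €529.4877
Total = €42782.6066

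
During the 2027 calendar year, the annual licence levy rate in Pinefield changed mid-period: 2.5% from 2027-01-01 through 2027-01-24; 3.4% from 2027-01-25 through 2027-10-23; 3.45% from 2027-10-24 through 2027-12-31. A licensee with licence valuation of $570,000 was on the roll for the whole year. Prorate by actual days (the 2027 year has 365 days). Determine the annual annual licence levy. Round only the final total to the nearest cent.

$19,096.56

2027-01-01 to 2027-01-24: 24 days at 2.5% → $570,000 × 2.5% × 24/365 = $936.9863
2027-01-25 to 2027-10-23: 272 days at 3.4% → $570,000 × 3.4% × 272/365 = $14,442.0822
2027-10-24 to 2027-12-31: 69 days at 3.45% → $570,000 × 3.45% × 69/365 = $3,717.4932
Total = $19,096.5616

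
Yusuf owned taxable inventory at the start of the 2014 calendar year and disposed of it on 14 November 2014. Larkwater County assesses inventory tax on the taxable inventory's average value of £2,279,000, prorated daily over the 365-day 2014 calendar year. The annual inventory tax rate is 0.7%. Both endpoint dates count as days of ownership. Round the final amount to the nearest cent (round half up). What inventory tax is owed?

Days held (1 January – 14 November 2014): 318 out of 365
Tax = £2,279,000 × 0.7% × 318/365 = £13,898.7781

£13,898.78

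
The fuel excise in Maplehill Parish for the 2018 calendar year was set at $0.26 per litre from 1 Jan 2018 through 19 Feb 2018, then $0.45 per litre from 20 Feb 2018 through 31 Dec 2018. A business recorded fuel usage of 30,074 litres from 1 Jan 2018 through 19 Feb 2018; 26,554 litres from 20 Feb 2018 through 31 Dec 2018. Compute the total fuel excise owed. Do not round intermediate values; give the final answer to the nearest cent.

$19,768.54

1 Jan – 19 Feb 2018: 30,074 litres at $0.26/litre → $7,819.24
20 Feb – 31 Dec 2018: 26,554 litres at $0.45/litre → $11,949.30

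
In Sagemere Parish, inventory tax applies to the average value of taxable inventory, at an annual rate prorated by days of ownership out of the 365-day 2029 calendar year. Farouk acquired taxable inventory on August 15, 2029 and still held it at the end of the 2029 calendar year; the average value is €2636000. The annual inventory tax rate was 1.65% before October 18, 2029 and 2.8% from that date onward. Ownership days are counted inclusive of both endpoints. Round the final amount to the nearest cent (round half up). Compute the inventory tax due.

€22792.37

August 15 – October 17, 2029: 64 days at 1.65% → €2636000 × 1.65% × 64/365 = €7626.3452
October 18 – December 31, 2029: 75 days at 2.8% → €2636000 × 2.8% × 75/365 = €15166.0274
Total = €22792.3726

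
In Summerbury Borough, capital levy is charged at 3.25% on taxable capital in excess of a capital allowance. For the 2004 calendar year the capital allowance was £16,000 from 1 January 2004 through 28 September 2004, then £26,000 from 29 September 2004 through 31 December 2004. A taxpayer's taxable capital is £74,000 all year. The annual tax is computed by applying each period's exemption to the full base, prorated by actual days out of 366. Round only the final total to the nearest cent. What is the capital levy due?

1 January – 28 September 2004: 272 days, exemption £16,000 → (£74,000 − £16,000) × 3.25% × 272/366 = £1,400.8743
29 September – 31 December 2004: 94 days, exemption £26,000 → (£74,000 − £26,000) × 3.25% × 94/366 = £400.6557
Total = £1,801.5301

£1,801.53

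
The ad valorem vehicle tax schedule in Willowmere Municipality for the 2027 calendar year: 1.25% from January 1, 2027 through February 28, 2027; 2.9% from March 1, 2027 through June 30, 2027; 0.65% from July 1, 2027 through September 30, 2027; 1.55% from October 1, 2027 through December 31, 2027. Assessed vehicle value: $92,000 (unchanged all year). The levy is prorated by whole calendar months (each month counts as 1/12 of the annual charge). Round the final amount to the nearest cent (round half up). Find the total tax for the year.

January 1 – February 28, 2027: 2 months at 1.25% → $92,000 × 1.25% × 2/12 = $191.6667
March 1 – June 30, 2027: 4 months at 2.9% → $92,000 × 2.9% × 4/12 = $889.3333
July 1 – September 30, 2027: 3 months at 0.65% → $92,000 × 0.65% × 3/12 = $149.5000
October 1 – December 31, 2027: 3 months at 1.55% → $92,000 × 1.55% × 3/12 = $356.5000
Total = $1,587.0000

$1,587.00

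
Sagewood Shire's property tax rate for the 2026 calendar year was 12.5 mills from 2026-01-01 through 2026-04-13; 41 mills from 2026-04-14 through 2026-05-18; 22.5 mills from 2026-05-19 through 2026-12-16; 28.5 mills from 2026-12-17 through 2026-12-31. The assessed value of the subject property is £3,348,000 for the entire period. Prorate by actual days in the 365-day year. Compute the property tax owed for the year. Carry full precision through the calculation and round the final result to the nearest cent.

£72,647.01

2026-01-01 to 2026-04-13: 103 days at 12.5 mills → £3,348,000 × 1.25% × 103/365 = £11,809.7260
2026-04-14 to 2026-05-18: 35 days at 41 mills → £3,348,000 × 4.1% × 35/365 = £13,162.6849
2026-05-19 to 2026-12-16: 212 days at 22.5 mills → £3,348,000 × 2.25% × 212/365 = £43,753.3151
2026-12-17 to 2026-12-31: 15 days at 28.5 mills → £3,348,000 × 2.85% × 15/365 = £3,921.2877
Total = £72,647.0137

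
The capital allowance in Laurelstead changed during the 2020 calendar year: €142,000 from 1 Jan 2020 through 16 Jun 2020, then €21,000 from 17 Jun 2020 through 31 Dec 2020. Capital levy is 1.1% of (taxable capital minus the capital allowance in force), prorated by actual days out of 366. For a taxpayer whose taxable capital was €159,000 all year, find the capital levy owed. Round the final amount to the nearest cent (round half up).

1 Jan – 16 Jun 2020: 168 days, exemption €142,000 → (€159,000 − €142,000) × 1.1% × 168/366 = €85.8361
17 Jun – 31 Dec 2020: 198 days, exemption €21,000 → (€159,000 − €21,000) × 1.1% × 198/366 = €821.2131
Total = €907.0492

€907.05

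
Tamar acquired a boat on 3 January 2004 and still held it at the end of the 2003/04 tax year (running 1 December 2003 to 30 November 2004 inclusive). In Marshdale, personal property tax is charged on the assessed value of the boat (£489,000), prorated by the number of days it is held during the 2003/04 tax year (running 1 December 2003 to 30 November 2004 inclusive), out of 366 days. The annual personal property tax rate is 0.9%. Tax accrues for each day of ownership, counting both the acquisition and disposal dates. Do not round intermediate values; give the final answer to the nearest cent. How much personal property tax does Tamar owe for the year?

£4,004.19

Days held (3 January – 30 November 2004): 333 out of 366
Tax = £489,000 × 0.9% × 333/366 = £4,004.1885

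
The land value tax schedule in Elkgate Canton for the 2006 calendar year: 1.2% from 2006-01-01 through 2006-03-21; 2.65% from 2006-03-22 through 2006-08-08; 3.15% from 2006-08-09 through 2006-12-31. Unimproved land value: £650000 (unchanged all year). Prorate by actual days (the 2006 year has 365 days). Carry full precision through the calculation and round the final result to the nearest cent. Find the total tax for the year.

2006-01-01 to 2006-03-21: 80 days at 1.2% → £650000 × 1.2% × 80/365 = £1709.5890
2006-03-22 to 2006-08-08: 140 days at 2.65% → £650000 × 2.65% × 140/365 = £6606.8493
2006-08-09 to 2006-12-31: 145 days at 3.15% → £650000 × 3.15% × 145/365 = £8133.9041
Total = £16450.3425

£16450.34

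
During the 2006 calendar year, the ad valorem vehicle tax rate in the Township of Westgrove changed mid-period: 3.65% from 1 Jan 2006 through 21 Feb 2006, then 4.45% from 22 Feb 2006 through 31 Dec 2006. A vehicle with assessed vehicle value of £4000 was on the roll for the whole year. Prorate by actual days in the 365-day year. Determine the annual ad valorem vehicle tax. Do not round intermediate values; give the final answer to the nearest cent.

1 Jan – 21 Feb 2006: 52 days at 3.65% → £4000 × 3.65% × 52/365 = £20.8000
22 Feb – 31 Dec 2006: 313 days at 4.45% → £4000 × 4.45% × 313/365 = £152.6411
Total = £173.4411

£173.44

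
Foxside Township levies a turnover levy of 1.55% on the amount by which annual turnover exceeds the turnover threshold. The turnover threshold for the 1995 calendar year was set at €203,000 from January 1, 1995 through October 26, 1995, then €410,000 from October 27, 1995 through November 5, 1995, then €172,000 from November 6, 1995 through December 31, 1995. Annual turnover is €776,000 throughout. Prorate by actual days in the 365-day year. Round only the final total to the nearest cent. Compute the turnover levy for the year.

January 1 – October 26, 1995: 299 days, exemption €203,000 → (€776,000 − €203,000) × 1.55% × 299/365 = €7,275.5301
October 27 – November 5, 1995: 10 days, exemption €410,000 → (€776,000 − €410,000) × 1.55% × 10/365 = €155.4247
November 6 – December 31, 1995: 56 days, exemption €172,000 → (€776,000 − €172,000) × 1.55% × 56/365 = €1,436.3616
Total = €8,867.3164

€8,867.32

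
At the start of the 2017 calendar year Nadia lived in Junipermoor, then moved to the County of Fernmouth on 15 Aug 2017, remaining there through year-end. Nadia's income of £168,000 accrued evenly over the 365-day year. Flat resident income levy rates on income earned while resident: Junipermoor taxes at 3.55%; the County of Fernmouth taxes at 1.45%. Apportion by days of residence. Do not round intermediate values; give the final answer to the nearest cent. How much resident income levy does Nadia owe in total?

Junipermoor, 1 Jan – 14 Aug 2017: 226 days → £168,000 × 3.55% × 226/365 = £3,692.7781
The County of Fernmouth, 15 Aug – 31 Dec 2017: 139 days → £168,000 × 1.45% × 139/365 = £927.6822
Total = £4,620.4603

£4,620.46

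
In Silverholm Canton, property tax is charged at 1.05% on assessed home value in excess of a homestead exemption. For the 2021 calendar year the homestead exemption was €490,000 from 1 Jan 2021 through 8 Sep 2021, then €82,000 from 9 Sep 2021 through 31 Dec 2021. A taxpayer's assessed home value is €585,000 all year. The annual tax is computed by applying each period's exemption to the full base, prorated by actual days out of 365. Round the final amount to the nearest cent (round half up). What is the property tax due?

1 Jan – 8 Sep 2021: 251 days, exemption €490,000 → (€585,000 − €490,000) × 1.05% × 251/365 = €685.9521
9 Sep – 31 Dec 2021: 114 days, exemption €82,000 → (€585,000 − €82,000) × 1.05% × 114/365 = €1,649.5644
Total = €2,335.5164

€2,335.52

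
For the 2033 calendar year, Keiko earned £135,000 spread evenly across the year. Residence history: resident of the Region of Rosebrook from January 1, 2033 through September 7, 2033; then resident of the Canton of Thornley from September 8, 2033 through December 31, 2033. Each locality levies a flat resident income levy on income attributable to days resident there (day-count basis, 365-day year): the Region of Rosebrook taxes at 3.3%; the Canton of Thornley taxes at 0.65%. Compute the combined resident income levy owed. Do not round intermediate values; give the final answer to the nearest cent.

£3,327.84

The Region of Rosebrook, January 1 – September 7, 2033: 250 days → £135,000 × 3.3% × 250/365 = £3,051.3699
The Canton of Thornley, September 8 – December 31, 2033: 115 days → £135,000 × 0.65% × 115/365 = £276.4726
Total = £3,327.8425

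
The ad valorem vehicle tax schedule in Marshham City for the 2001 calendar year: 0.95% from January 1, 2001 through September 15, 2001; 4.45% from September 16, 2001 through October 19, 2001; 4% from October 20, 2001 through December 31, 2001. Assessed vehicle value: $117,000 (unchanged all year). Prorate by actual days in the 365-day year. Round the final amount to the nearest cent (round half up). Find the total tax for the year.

January 1 – September 15, 2001: 258 days at 0.95% → $117,000 × 0.95% × 258/365 = $785.6630
September 16 – October 19, 2001: 34 days at 4.45% → $117,000 × 4.45% × 34/365 = $484.9890
October 20 – December 31, 2001: 73 days at 4% → $117,000 × 4% × 73/365 = $936.0000
Total = $2,206.6521

$2,206.65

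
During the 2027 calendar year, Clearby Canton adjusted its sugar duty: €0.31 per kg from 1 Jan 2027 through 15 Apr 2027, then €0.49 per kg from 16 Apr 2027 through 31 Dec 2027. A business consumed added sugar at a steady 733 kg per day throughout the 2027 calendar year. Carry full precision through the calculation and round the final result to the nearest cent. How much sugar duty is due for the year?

1 Jan – 15 Apr 2027: 105 days × 733 kg/day = 76,965 kg at €0.31/kg → €23859.15
16 Apr – 31 Dec 2027: 260 days × 733 kg/day = 190,580 kg at €0.49/kg → €93384.20

€117243.35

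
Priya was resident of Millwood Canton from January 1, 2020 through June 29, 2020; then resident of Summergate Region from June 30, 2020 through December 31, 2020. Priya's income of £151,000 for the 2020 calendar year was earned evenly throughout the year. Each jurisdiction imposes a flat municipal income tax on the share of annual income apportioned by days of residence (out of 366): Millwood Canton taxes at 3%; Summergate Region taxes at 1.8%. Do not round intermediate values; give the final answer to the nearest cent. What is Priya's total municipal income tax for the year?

£3,614.10

Millwood Canton, January 1 – June 29, 2020: 181 days → £151,000 × 3% × 181/366 = £2,240.2459
Summergate Region, June 30 – December 31, 2020: 185 days → £151,000 × 1.8% × 185/366 = £1,373.8525
Total = £3,614.0984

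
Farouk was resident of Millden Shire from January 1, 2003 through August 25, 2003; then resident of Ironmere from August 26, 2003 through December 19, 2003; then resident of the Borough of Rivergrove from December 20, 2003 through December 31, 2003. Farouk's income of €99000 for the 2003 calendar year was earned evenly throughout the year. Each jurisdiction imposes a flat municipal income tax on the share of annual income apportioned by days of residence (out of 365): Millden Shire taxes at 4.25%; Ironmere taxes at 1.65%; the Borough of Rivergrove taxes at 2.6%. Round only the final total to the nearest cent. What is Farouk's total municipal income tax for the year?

Millden Shire, January 1 – August 25, 2003: 237 days → €99000 × 4.25% × 237/365 = €2731.9932
Ironmere, August 26 – December 19, 2003: 116 days → €99000 × 1.65% × 116/365 = €519.1397
The Borough of Rivergrove, December 20 – December 31, 2003: 12 days → €99000 × 2.6% × 12/365 = €84.6247
Total = €3335.7575

€3335.76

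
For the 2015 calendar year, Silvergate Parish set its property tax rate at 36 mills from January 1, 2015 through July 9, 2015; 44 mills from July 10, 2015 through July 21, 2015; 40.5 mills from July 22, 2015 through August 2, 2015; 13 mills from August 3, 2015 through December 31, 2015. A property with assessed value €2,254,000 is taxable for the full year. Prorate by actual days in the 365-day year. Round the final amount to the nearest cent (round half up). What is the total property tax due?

January 1 – July 9, 2015: 190 days at 36 mills → €2,254,000 × 3.6% × 190/365 = €42,239.3425
July 10 – July 21, 2015: 12 days at 44 mills → €2,254,000 × 4.4% × 12/365 = €3,260.5808
July 22 – August 2, 2015: 12 days at 40.5 mills → €2,254,000 × 4.05% × 12/365 = €3,001.2164
August 3 – December 31, 2015: 151 days at 13 mills → €2,254,000 × 1.3% × 151/365 = €12,122.1973
Total = €60,623.3370

€60,623.34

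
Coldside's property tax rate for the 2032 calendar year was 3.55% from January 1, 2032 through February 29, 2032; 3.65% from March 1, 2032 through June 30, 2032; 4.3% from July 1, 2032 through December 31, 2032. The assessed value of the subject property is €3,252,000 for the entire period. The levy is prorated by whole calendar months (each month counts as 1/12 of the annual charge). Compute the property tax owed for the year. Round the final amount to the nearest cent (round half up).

€128,725.00

January 1 – February 29, 2032: 2 months at 3.55% → €3,252,000 × 3.55% × 2/12 = €19,241.0000
March 1 – June 30, 2032: 4 months at 3.65% → €3,252,000 × 3.65% × 4/12 = €39,566.0000
July 1 – December 31, 2032: 6 months at 4.3% → €3,252,000 × 4.3% × 6/12 = €69,918.0000
Total = €128,725.0000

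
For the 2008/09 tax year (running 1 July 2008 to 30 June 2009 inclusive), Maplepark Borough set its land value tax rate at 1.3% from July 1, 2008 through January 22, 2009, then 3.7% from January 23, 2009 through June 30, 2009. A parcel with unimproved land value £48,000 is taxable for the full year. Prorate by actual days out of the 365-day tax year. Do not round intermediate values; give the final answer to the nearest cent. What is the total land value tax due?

July 1, 2008 – January 22, 2009: 206 days at 1.3% → £48,000 × 1.3% × 206/365 = £352.1753
January 23 – June 30, 2009: 159 days at 3.7% → £48,000 × 3.7% × 159/365 = £773.6548
Total = £1,125.8301

£1,125.83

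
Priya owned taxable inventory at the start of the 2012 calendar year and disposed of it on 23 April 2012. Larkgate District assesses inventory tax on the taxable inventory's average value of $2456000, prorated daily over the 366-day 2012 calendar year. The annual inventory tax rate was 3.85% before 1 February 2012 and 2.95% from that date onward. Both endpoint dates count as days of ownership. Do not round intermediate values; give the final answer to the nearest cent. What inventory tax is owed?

$24439.21

1 January – 31 January 2012: 31 days at 3.85% → $2456000 × 3.85% × 31/366 = $8008.8415
1 February – 23 April 2012: 83 days at 2.95% → $2456000 × 2.95% × 83/366 = $16430.3716
Total = $24439.2131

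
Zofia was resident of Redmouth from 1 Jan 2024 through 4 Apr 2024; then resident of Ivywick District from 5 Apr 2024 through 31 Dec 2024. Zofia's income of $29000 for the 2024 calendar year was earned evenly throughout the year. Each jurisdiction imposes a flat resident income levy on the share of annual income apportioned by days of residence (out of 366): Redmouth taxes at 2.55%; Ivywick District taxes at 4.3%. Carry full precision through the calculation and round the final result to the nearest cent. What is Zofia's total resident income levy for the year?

$1115.27

Redmouth, 1 Jan – 4 Apr 2024: 95 days → $29000 × 2.55% × 95/366 = $191.9467
Ivywick District, 5 Apr – 31 Dec 2024: 271 days → $29000 × 4.3% × 271/366 = $923.3251
Total = $1115.2719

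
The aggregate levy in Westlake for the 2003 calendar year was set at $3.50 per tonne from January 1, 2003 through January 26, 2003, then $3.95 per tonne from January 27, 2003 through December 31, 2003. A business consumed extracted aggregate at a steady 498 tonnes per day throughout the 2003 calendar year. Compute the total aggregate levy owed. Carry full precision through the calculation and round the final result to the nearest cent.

January 1 – January 26, 2003: 26 days × 498 tonnes/day = 12,948 tonnes at $3.50/tonne → $45318.00
January 27 – December 31, 2003: 339 days × 498 tonnes/day = 168,822 tonnes at $3.95/tonne → $666846.90

$712164.90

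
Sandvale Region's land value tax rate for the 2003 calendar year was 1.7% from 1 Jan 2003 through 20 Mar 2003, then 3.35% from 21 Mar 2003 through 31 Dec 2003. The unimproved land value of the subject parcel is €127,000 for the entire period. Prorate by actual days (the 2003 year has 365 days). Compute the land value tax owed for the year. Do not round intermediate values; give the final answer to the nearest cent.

1 Jan – 20 Mar 2003: 79 days at 1.7% → €127,000 × 1.7% × 79/365 = €467.2904
21 Mar – 31 Dec 2003: 286 days at 3.35% → €127,000 × 3.35% × 286/365 = €3,333.6630
Total = €3,800.9534

€3,800.95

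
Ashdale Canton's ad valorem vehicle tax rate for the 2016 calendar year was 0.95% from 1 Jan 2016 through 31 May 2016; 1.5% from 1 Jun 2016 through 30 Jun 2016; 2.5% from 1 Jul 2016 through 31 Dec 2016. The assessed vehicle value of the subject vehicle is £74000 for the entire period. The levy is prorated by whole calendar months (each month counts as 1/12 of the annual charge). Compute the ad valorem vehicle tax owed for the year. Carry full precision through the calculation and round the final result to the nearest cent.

1 Jan – 31 May 2016: 5 months at 0.95% → £74000 × 0.95% × 5/12 = £292.9167
1 Jun – 30 Jun 2016: 1 month at 1.5% → £74000 × 1.5% × 1/12 = £92.5000
1 Jul – 31 Dec 2016: 6 months at 2.5% → £74000 × 2.5% × 6/12 = £925.0000
Total = £1310.4167

£1310.42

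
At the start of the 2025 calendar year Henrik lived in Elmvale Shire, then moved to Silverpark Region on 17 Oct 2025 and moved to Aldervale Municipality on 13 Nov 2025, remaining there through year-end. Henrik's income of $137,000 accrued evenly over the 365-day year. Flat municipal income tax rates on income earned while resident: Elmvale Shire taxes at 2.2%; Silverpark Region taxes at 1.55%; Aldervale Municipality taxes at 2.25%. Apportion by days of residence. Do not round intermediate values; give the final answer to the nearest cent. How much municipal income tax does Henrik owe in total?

Elmvale Shire, 1 Jan – 16 Oct 2025: 289 days → $137,000 × 2.2% × 289/365 = $2,386.4274
Silverpark Region, 17 Oct – 12 Nov 2025: 27 days → $137,000 × 1.55% × 27/365 = $157.0808
Aldervale Municipality, 13 Nov – 31 Dec 2025: 49 days → $137,000 × 2.25% × 49/365 = $413.8151
Total = $2,957.3233

$2,957.32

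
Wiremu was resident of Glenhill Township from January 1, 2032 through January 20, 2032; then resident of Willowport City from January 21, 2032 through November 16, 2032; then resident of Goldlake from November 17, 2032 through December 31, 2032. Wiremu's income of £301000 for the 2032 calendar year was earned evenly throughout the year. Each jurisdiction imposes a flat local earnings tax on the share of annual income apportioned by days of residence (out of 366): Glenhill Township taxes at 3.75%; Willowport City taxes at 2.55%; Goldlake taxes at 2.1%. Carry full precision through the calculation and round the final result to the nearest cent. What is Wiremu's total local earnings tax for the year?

£7706.34

Glenhill Township, January 1 – January 20, 2032: 20 days → £301000 × 3.75% × 20/366 = £616.8033
Willowport City, January 21 – November 16, 2032: 301 days → £301000 × 2.55% × 301/366 = £6312.3648
Goldlake, November 17 – December 31, 2032: 45 days → £301000 × 2.1% × 45/366 = £777.1721
Total = £7706.3402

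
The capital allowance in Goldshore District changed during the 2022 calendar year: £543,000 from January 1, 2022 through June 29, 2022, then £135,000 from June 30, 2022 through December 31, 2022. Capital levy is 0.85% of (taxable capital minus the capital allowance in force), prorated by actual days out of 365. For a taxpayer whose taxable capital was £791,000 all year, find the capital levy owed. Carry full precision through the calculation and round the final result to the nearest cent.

£3,865.75

January 1 – June 29, 2022: 180 days, exemption £543,000 → (£791,000 − £543,000) × 0.85% × 180/365 = £1,039.5616
June 30 – December 31, 2022: 185 days, exemption £135,000 → (£791,000 − £135,000) × 0.85% × 185/365 = £2,826.1918
Total = £3,865.7534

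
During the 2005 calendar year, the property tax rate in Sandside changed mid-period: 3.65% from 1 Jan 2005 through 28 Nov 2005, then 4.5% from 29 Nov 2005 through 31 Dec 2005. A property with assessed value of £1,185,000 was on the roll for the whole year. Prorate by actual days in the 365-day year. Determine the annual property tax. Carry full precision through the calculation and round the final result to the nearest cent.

£44,163.16

1 Jan – 28 Nov 2005: 332 days at 3.65% → £1,185,000 × 3.65% × 332/365 = £39,342.0000
29 Nov – 31 Dec 2005: 33 days at 4.5% → £1,185,000 × 4.5% × 33/365 = £4,821.1644
Total = £44,163.1644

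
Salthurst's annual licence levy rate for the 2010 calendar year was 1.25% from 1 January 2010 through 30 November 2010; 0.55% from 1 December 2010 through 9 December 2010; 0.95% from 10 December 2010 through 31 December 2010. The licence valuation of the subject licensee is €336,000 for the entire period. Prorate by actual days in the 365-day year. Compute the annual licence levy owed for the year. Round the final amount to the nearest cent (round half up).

1 January – 30 November 2010: 334 days at 1.25% → €336,000 × 1.25% × 334/365 = €3,843.2877
1 December – 9 December 2010: 9 days at 0.55% → €336,000 × 0.55% × 9/365 = €45.5671
10 December – 31 December 2010: 22 days at 0.95% → €336,000 × 0.95% × 22/365 = €192.3945
Total = €4,081.2493

€4,081.25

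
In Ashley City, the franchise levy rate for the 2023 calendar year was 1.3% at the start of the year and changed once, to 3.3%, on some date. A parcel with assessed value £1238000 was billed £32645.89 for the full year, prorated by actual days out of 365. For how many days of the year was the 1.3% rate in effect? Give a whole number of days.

Let d = days at the first rate; then 365 − d days at the second rate.
£1238000 × [1.3%·d + 3.3%·(365−d)] / 365 = £32645.89
Solving gives d = 121, so the new rate took effect on May 2, 2023.

121 days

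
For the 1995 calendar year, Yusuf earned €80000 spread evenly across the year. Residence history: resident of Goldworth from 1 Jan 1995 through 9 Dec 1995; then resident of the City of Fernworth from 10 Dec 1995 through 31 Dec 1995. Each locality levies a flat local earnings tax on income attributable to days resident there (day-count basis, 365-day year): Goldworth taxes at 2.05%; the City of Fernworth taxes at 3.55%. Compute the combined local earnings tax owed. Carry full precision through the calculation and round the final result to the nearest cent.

Goldworth, 1 Jan – 9 Dec 1995: 343 days → €80000 × 2.05% × 343/365 = €1541.1507
The City of Fernworth, 10 Dec – 31 Dec 1995: 22 days → €80000 × 3.55% × 22/365 = €171.1781
Total = €1712.3288

€1712.33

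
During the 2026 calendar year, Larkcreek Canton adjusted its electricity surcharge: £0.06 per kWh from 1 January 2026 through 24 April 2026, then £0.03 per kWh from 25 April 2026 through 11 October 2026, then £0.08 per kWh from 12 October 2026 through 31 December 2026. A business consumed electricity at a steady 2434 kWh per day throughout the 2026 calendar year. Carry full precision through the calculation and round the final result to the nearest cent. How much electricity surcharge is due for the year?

£44,834.28

1 January – 24 April 2026: 114 days × 2434 kWh/day = 277,476 kWh at £0.06/kWh → £16,648.56
25 April – 11 October 2026: 170 days × 2434 kWh/day = 413,780 kWh at £0.03/kWh → £12,413.40
12 October – 31 December 2026: 81 days × 2434 kWh/day = 197,154 kWh at £0.08/kWh → £15,772.32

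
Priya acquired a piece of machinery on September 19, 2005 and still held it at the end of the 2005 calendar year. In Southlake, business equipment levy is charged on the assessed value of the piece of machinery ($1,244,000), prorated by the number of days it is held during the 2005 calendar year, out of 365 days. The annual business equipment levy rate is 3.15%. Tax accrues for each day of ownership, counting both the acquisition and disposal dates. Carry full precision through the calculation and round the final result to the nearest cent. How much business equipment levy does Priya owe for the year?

Days held (September 19 – December 31, 2005): 104 out of 365
Tax = $1,244,000 × 3.15% × 104/365 = $11,165.3260

$11,165.33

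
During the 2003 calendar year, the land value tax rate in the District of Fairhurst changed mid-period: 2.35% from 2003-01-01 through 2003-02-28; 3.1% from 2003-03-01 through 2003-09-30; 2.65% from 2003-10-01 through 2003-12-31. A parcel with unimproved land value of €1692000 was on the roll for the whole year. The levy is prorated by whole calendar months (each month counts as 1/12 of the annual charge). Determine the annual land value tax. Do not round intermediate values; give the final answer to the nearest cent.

2003-01-01 to 2003-02-28: 2 months at 2.35% → €1692000 × 2.35% × 2/12 = €6627.0000
2003-03-01 to 2003-09-30: 7 months at 3.1% → €1692000 × 3.1% × 7/12 = €30597.0000
2003-10-01 to 2003-12-31: 3 months at 2.65% → €1692000 × 2.65% × 3/12 = €11209.5000
Total = €48433.5000

€48433.50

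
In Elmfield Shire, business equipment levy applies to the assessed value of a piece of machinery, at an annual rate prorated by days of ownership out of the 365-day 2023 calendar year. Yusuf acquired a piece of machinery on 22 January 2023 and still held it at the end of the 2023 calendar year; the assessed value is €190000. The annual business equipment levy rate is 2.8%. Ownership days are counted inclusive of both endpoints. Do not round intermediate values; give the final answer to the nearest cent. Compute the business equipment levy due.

€5013.92

Days held (22 January – 31 December 2023): 344 out of 365
Tax = €190000 × 2.8% × 344/365 = €5013.9178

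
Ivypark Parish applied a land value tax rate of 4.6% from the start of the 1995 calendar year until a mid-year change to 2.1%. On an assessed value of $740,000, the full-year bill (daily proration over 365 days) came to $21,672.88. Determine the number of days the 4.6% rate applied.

Let d = days at the first rate; then 365 − d days at the second rate.
$740,000 × [4.6%·d + 2.1%·(365−d)] / 365 = $21,672.88
Solving gives d = 121, so the new rate took effect on 2 May 1995.

121 days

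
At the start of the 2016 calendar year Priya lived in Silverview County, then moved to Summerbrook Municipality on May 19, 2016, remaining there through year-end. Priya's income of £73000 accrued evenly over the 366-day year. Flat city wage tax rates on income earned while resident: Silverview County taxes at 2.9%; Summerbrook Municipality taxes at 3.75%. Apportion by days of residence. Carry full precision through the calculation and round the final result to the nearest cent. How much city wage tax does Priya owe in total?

Silverview County, January 1 – May 18, 2016: 139 days → £73000 × 2.9% × 139/366 = £803.9973
Summerbrook Municipality, May 19 – December 31, 2016: 227 days → £73000 × 3.75% × 227/366 = £1697.8484
Total = £2501.8456

£2501.85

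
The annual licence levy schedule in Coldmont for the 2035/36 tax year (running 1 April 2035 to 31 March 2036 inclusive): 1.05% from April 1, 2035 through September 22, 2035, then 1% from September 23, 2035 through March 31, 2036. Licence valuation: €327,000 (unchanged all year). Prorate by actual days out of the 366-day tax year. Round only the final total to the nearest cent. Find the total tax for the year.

April 1 – September 22, 2035: 175 days at 1.05% → €327,000 × 1.05% × 175/366 = €1,641.7008
September 23, 2035 – March 31, 2036: 191 days at 1% → €327,000 × 1% × 191/366 = €1,706.4754
Total = €3,348.1762

€3,348.18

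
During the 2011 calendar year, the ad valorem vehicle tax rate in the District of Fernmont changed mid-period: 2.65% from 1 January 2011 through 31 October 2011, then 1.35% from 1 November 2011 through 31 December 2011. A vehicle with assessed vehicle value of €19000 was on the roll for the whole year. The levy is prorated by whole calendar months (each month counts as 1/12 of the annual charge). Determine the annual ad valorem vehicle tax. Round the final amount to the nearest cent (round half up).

1 January – 31 October 2011: 10 months at 2.65% → €19000 × 2.65% × 10/12 = €419.5833
1 November – 31 December 2011: 2 months at 1.35% → €19000 × 1.35% × 2/12 = €42.7500
Total = €462.3333

€462.33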